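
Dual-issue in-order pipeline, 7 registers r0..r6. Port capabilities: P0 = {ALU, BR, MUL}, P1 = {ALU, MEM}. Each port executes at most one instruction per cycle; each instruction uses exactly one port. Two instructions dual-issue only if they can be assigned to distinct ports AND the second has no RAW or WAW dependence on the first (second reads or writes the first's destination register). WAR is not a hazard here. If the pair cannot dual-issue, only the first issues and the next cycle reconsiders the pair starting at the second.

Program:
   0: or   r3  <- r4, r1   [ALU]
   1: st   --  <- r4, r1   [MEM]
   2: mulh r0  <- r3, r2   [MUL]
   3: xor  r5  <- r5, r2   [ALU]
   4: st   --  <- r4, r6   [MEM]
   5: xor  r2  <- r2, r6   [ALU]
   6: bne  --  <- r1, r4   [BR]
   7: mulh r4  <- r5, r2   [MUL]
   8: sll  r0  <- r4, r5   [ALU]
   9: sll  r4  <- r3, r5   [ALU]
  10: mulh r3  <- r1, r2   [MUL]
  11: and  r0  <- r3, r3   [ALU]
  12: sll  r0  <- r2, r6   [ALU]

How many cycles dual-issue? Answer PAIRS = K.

0. or/st @i0,i1  | 2-wide
1. mulh/xor @i2,i3  | 2-wide
2. st/xor @i4,i5  | 2-wide
3. bne @i6  | no-port BR/MUL
4. mulh @i7  | RAW r4
5. sll/sll @i8,i9  | 2-wide
6. mulh @i10  | RAW r3
7. and @i11  | WAW r0
8. sll @i12  | tail

PAIRS = 4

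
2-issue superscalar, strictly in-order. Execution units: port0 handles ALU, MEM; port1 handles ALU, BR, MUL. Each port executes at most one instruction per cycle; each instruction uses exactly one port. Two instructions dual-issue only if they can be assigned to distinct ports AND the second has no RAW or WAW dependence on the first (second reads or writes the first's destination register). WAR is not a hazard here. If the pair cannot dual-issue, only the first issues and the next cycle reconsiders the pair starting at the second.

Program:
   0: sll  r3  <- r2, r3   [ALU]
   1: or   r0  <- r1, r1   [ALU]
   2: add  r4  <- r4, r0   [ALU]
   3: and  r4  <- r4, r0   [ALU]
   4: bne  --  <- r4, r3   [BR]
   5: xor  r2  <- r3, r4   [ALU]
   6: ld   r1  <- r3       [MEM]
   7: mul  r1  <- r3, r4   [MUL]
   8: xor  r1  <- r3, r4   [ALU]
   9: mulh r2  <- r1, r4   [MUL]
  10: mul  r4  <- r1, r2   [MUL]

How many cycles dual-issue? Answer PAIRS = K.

PAIRS = 2

[0] i0&i1  sll.ALU+or.ALU  -- dual
[1] i2  add.ALU  -- RAW+WAW r4
[2] i3  and.ALU  -- RAW r4
[3] i4&i5  bne.BR+xor.ALU  -- dual
[4] i6  ld.MEM  -- WAW r1
[5] i7  mul.MUL  -- WAW r1
[6] i8  xor.ALU  -- RAW r1
[7] i9  mulh.MUL  -- no-port MUL/MUL
[8] i10  mul.MUL  -- tail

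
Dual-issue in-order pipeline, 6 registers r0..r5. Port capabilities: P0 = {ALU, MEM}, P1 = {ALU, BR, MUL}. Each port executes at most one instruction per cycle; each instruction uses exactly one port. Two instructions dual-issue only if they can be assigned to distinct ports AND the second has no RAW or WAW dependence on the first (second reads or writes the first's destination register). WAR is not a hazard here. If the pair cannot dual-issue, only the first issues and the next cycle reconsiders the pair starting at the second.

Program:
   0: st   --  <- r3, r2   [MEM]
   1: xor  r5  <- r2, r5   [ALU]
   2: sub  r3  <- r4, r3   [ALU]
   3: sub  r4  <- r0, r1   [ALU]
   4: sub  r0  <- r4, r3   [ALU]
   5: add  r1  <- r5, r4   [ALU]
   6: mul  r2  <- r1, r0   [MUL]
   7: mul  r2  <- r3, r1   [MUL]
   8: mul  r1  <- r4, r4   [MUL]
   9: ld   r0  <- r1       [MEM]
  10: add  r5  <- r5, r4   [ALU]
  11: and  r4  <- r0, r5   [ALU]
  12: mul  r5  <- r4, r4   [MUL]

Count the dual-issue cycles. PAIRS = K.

  cy0 -> i0,i1 (st;xor) 2-wide
  cy1 -> i2,i3 (sub;sub) 2-wide
  cy2 -> i4,i5 (sub;add) 2-wide
  cy3 -> i6 (mul) no-port MUL/MUL
  cy4 -> i7 (mul) no-port MUL/MUL
  cy5 -> i8 (mul) RAW r1
  cy6 -> i9,i10 (ld;add) 2-wide
  cy7 -> i11 (and) RAW r4
  cy8 -> i12 (mul) tail

PAIRS = 4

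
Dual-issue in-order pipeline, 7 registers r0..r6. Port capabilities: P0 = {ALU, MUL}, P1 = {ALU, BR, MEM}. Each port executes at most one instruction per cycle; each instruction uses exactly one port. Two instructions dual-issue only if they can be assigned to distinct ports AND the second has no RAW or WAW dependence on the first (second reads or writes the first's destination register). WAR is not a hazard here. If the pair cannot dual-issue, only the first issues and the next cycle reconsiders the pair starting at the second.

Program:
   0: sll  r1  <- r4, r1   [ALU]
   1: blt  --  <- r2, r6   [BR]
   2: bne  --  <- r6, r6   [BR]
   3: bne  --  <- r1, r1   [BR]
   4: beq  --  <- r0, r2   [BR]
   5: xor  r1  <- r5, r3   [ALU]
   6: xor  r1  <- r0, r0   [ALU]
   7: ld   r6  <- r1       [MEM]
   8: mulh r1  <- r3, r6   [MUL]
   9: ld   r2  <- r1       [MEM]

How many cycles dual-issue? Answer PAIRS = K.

#0 head=0: sll+blt i0&i1 dual
#1 head=2: bne i2 no-port BR/BR
#2 head=3: bne i3 no-port BR/BR
#3 head=4: beq+xor i4&i5 dual
#4 head=6: xor i6 RAW r1
#5 head=7: ld i7 RAW r6
#6 head=8: mulh i8 RAW r1
#7 head=9: ld i9 tail

PAIRS = 2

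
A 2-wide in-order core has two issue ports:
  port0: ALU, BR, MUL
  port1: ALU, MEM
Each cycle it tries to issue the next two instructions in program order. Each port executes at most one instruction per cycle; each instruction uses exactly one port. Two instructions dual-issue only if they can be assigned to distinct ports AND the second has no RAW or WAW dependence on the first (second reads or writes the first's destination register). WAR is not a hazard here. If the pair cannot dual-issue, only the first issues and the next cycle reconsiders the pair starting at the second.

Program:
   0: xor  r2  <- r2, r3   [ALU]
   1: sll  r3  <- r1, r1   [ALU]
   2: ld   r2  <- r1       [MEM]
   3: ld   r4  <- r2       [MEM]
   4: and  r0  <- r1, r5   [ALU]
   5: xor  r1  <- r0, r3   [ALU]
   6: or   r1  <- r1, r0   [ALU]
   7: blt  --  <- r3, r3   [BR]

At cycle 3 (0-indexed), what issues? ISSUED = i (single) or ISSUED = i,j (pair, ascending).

ISSUED = 5

#0 head=0: xor.ALU;sll.ALU i0+i1 dual
#1 head=2: ld.MEM i2 no-port MEM/MEM
#2 head=3: ld.MEM;and.ALU i3+i4 dual
#3 head=5: xor.ALU i5 RAW+WAW r1
#4 head=6: or.ALU;blt.BR i6+i7 dual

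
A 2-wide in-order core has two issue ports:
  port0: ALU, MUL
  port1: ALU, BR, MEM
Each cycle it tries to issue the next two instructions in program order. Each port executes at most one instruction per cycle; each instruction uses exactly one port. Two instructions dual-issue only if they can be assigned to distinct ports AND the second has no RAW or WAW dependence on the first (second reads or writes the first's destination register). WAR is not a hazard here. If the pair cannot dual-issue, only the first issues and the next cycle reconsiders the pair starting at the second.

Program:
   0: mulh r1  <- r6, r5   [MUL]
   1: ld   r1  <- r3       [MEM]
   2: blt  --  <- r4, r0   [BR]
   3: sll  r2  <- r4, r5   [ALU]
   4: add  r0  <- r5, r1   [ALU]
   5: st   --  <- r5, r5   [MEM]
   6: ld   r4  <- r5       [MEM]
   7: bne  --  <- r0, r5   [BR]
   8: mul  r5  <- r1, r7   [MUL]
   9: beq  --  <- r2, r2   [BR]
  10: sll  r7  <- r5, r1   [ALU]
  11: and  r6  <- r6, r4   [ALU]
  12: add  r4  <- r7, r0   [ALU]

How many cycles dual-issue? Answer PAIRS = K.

PAIRS = 5

[0] i0  mulh  -- WAW r1
[1] i1  ld  -- no-port MEM/BR
[2] i2,i3  blt+sll  -- dual
[3] i4,i5  add+st  -- dual
[4] i6  ld  -- no-port MEM/BR
[5] i7,i8  bne+mul  -- dual
[6] i9,i10  beq+sll  -- dual
[7] i11,i12  and+add  -- dual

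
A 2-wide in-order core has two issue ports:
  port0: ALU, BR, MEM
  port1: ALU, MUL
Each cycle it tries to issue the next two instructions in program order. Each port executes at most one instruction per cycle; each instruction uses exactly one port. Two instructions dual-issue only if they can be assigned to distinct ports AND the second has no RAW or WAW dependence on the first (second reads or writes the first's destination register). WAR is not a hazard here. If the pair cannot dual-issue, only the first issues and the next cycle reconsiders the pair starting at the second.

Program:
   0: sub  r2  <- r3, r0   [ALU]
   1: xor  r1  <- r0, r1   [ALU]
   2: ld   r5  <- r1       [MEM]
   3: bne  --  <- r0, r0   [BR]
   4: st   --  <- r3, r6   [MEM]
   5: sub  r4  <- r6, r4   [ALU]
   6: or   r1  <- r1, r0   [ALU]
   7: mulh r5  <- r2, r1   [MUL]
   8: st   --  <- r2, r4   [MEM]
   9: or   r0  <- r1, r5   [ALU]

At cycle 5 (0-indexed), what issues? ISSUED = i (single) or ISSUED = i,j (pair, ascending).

ISSUED = 7,8

#0 head=0: sub.ALU/xor.ALU i0+i1 pair
#1 head=2: ld.MEM i2 no-port MEM/BR
#2 head=3: bne.BR i3 no-port BR/MEM
#3 head=4: st.MEM/sub.ALU i4+i5 pair
#4 head=6: or.ALU i6 RAW r1
#5 head=7: mulh.MUL/st.MEM i7+i8 pair
#6 head=9: or.ALU i9 tail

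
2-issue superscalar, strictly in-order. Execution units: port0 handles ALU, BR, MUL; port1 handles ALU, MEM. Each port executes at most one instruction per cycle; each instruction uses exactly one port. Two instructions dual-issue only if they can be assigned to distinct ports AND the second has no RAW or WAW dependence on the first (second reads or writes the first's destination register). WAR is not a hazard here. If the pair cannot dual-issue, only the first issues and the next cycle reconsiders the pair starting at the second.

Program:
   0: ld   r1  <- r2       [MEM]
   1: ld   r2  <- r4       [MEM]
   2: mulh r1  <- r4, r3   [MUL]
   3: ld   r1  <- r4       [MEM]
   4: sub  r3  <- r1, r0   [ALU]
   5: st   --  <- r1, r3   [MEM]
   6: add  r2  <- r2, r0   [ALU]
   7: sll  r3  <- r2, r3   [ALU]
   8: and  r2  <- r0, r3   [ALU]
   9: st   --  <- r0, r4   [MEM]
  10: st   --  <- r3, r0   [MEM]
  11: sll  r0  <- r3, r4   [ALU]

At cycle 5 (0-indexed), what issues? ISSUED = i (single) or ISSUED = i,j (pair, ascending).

  cy0 -> i0 (ld) no-port MEM/MEM
  cy1 -> i1&i2 (ld;mulh) dual
  cy2 -> i3 (ld) RAW r1
  cy3 -> i4 (sub) RAW r3
  cy4 -> i5&i6 (st;add) dual
  cy5 -> i7 (sll) RAW r3
  cy6 -> i8&i9 (and;st) dual
  cy7 -> i10&i11 (st;sll) dual

ISSUED = 7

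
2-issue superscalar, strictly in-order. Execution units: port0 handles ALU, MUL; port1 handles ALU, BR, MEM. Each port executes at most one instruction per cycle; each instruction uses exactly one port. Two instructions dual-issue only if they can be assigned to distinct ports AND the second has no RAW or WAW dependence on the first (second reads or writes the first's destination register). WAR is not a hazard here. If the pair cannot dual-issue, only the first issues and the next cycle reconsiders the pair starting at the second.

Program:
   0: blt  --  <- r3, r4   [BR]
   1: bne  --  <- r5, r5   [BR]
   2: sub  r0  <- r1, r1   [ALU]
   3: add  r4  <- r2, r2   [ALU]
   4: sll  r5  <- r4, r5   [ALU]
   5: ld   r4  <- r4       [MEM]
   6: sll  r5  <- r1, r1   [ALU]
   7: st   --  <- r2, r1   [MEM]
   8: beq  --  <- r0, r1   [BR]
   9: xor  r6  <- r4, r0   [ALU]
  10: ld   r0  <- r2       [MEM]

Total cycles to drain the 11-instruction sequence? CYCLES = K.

CYCLES = 7

  cy0 -> i0 (blt.BR) no-port BR/BR
  cy1 -> i1/i2 (bne.BR sub.ALU) pair
  cy2 -> i3 (add.ALU) RAW r4
  cy3 -> i4/i5 (sll.ALU ld.MEM) pair
  cy4 -> i6/i7 (sll.ALU st.MEM) pair
  cy5 -> i8/i9 (beq.BR xor.ALU) pair
  cy6 -> i10 (ld.MEM) tail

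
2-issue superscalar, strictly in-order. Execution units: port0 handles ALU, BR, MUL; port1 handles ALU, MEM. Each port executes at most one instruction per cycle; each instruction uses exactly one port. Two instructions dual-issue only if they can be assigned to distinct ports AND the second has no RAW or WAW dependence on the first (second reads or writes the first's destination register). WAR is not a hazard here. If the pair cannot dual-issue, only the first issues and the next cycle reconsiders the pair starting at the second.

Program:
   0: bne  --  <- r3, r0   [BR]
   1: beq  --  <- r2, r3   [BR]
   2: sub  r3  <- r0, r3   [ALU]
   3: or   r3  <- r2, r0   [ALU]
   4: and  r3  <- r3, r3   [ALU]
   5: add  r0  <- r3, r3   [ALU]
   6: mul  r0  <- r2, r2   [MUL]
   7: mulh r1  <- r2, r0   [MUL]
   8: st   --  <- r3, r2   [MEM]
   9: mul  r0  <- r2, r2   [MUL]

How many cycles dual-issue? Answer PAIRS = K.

#0 head=0: bne i0 no-port BR/BR
#1 head=1: beq/sub i1/i2 pair
#2 head=3: or i3 RAW+WAW r3
#3 head=4: and i4 RAW r3
#4 head=5: add i5 WAW r0
#5 head=6: mul i6 no-port MUL/MUL
#6 head=7: mulh/st i7/i8 pair
#7 head=9: mul i9 tail

PAIRS = 2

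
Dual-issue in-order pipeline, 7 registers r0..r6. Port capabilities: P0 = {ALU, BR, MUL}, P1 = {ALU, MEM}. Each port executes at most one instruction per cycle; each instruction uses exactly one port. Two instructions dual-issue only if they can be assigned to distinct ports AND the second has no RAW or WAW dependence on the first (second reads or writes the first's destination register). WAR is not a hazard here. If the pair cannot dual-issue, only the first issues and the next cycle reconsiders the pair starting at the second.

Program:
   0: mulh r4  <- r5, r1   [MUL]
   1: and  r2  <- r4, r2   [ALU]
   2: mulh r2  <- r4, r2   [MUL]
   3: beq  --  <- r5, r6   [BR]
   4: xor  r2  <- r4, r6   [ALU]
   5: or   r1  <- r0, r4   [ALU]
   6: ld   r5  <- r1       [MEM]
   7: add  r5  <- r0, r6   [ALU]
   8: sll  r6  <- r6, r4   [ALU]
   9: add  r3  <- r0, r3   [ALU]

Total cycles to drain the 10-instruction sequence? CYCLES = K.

CYCLES = 8

0. mulh.MUL @i0  | RAW r4
1. and.ALU @i1  | RAW+WAW r2
2. mulh.MUL @i2  | no-port MUL/BR
3. beq.BR;xor.ALU @i3&i4  | dual
4. or.ALU @i5  | RAW r1
5. ld.MEM @i6  | WAW r5
6. add.ALU;sll.ALU @i7&i8  | dual
7. add.ALU @i9  | tail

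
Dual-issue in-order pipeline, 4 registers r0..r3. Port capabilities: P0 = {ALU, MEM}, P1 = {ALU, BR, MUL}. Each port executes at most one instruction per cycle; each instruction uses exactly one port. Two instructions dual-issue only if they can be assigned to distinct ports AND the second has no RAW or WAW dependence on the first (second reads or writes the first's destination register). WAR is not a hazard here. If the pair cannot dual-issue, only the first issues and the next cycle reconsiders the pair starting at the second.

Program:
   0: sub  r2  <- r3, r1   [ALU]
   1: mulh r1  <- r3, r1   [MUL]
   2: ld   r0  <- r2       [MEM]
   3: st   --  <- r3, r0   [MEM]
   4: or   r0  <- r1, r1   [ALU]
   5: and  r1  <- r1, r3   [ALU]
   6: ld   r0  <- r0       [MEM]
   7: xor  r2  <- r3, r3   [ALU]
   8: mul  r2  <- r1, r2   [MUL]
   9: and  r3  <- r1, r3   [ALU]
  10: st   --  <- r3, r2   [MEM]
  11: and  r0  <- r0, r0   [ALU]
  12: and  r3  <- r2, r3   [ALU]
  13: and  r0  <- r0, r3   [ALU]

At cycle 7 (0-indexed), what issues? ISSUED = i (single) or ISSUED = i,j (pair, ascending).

t=0 i0,i1:sub mulh ; pair
t=1 i2:ld ; no-port MEM/MEM
t=2 i3,i4:st or ; pair
t=3 i5,i6:and ld ; pair
t=4 i7:xor ; RAW+WAW r2
t=5 i8,i9:mul and ; pair
t=6 i10,i11:st and ; pair
t=7 i12:and ; RAW r3
t=8 i13:and ; tail

ISSUED = 12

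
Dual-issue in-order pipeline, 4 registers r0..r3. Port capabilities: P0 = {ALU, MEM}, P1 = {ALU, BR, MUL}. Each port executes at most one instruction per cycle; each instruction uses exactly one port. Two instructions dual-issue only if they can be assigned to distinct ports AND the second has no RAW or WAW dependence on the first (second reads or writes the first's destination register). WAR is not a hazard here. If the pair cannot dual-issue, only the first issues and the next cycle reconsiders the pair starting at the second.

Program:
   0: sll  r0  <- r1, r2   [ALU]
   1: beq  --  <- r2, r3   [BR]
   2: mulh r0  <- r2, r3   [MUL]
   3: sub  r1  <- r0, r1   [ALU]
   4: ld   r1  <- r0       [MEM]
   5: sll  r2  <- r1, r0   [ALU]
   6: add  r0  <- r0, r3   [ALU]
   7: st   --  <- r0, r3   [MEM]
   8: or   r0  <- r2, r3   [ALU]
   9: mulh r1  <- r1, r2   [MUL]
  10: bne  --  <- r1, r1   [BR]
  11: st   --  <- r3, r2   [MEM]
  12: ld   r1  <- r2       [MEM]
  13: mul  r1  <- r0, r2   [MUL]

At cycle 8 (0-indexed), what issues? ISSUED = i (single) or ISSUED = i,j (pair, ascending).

ISSUED = 12

#0 head=0: sll beq i0/i1 2-wide
#1 head=2: mulh i2 RAW r0
#2 head=3: sub i3 WAW r1
#3 head=4: ld i4 RAW r1
#4 head=5: sll add i5/i6 2-wide
#5 head=7: st or i7/i8 2-wide
#6 head=9: mulh i9 no-port MUL/BR
#7 head=10: bne st i10/i11 2-wide
#8 head=12: ld i12 WAW r1
#9 head=13: mul i13 tail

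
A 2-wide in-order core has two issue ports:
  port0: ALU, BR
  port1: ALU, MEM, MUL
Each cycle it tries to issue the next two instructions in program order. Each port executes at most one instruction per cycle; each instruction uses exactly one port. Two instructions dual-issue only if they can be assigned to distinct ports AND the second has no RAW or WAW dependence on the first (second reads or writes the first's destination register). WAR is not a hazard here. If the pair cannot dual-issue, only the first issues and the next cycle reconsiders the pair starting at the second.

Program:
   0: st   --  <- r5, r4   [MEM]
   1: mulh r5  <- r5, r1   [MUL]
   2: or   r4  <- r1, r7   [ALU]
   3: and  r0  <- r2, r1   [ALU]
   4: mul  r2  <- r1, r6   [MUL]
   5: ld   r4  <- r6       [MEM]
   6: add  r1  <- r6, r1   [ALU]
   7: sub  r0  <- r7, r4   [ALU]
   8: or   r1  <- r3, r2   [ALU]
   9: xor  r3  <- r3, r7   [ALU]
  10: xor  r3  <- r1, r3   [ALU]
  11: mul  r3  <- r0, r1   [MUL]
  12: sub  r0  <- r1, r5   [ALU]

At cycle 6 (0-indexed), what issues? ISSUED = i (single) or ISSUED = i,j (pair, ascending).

ISSUED = 10

t=0 i0:st ; no-port MEM/MUL
t=1 i1,i2:mulh or ; 2-wide
t=2 i3,i4:and mul ; 2-wide
t=3 i5,i6:ld add ; 2-wide
t=4 i7,i8:sub or ; 2-wide
t=5 i9:xor ; RAW+WAW r3
t=6 i10:xor ; WAW r3
t=7 i11,i12:mul sub ; 2-wide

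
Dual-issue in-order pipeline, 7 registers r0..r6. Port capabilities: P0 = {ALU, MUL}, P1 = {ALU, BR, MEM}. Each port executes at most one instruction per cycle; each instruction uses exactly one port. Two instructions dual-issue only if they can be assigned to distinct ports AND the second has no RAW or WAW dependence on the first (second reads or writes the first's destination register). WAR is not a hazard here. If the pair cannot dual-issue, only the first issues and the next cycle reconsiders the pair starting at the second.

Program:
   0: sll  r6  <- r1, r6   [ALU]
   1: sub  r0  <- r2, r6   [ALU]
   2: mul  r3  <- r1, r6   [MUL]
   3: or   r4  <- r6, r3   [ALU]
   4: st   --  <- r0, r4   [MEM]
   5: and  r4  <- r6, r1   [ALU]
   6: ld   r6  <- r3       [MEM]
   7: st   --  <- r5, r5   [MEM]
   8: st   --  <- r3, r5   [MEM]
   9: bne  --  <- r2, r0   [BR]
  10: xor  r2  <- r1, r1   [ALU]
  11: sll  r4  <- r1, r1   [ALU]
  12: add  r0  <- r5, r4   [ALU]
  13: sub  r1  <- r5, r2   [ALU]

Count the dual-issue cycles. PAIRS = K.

t=0 i0:sll ; RAW r6
t=1 i1,i2:sub/mul ; pair
t=2 i3:or ; RAW r4
t=3 i4,i5:st/and ; pair
t=4 i6:ld ; no-port MEM/MEM
t=5 i7:st ; no-port MEM/MEM
t=6 i8:st ; no-port MEM/BR
t=7 i9,i10:bne/xor ; pair
t=8 i11:sll ; RAW r4
t=9 i12,i13:add/sub ; pair

PAIRS = 4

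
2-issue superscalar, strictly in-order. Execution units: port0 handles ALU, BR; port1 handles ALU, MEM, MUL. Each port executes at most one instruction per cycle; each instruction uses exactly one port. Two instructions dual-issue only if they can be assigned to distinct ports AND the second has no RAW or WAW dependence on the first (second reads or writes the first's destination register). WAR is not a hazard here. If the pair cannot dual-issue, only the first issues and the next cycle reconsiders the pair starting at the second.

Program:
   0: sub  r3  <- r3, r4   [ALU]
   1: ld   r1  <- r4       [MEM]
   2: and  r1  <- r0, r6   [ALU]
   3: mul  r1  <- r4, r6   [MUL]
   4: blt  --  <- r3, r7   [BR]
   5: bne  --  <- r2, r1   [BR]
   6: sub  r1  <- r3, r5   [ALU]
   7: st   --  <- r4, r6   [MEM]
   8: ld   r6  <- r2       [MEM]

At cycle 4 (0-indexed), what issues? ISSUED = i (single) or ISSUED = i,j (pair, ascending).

ISSUED = 7

#0 head=0: sub ld i0/i1 dual
#1 head=2: and i2 WAW r1
#2 head=3: mul blt i3/i4 dual
#3 head=5: bne sub i5/i6 dual
#4 head=7: st i7 no-port MEM/MEM
#5 head=8: ld i8 tail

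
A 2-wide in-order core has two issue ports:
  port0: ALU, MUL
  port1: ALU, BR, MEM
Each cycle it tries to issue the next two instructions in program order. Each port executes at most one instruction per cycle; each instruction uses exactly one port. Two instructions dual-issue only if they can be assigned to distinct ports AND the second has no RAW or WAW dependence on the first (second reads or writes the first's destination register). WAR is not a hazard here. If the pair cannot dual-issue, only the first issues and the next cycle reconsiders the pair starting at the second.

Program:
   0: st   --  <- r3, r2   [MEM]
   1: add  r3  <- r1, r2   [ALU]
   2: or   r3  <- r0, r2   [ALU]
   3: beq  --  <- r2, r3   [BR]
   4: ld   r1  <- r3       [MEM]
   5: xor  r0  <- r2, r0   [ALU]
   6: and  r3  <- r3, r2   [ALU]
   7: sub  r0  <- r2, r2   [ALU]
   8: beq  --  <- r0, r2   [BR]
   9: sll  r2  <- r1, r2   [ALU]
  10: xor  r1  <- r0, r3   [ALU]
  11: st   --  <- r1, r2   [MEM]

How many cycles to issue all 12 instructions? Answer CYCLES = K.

t=0 i0/i1:st.MEM;add.ALU ; 2-wide
t=1 i2:or.ALU ; RAW r3
t=2 i3:beq.BR ; no-port BR/MEM
t=3 i4/i5:ld.MEM;xor.ALU ; 2-wide
t=4 i6/i7:and.ALU;sub.ALU ; 2-wide
t=5 i8/i9:beq.BR;sll.ALU ; 2-wide
t=6 i10:xor.ALU ; RAW r1
t=7 i11:st.MEM ; tail

CYCLES = 8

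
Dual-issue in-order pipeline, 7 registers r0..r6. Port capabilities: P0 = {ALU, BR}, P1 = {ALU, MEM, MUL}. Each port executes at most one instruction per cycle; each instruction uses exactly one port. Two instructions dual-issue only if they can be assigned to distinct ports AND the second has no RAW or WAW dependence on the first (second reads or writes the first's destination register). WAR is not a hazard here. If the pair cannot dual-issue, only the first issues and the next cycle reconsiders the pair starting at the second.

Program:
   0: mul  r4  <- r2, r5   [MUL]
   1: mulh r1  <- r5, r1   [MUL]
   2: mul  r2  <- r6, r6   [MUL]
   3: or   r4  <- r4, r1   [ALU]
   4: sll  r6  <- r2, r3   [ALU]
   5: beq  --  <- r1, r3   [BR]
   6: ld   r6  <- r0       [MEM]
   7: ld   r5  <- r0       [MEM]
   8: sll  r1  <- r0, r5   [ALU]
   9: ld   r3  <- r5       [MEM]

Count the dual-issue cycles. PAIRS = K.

  cy0 -> i0 (mul.MUL) no-port MUL/MUL
  cy1 -> i1 (mulh.MUL) no-port MUL/MUL
  cy2 -> i2+i3 (mul.MUL+or.ALU) dual
  cy3 -> i4+i5 (sll.ALU+beq.BR) dual
  cy4 -> i6 (ld.MEM) no-port MEM/MEM
  cy5 -> i7 (ld.MEM) RAW r5
  cy6 -> i8+i9 (sll.ALU+ld.MEM) dual

PAIRS = 3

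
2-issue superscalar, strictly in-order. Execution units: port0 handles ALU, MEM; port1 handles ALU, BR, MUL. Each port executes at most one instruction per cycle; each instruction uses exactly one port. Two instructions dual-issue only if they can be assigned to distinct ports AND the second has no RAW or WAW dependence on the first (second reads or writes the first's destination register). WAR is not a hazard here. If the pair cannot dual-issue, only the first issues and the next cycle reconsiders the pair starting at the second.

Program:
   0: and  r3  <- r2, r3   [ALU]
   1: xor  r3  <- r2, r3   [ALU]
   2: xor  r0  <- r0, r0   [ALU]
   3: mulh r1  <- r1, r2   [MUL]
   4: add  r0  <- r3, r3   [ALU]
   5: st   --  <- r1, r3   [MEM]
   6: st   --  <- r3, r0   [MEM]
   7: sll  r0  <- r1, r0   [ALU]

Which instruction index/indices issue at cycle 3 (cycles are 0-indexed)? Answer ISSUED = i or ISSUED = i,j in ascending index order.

ISSUED = 5

c0: i0 and  RAW+WAW r3
c1: i1+i2 xor/xor  dual
c2: i3+i4 mulh/add  dual
c3: i5 st  no-port MEM/MEM
c4: i6+i7 st/sll  dual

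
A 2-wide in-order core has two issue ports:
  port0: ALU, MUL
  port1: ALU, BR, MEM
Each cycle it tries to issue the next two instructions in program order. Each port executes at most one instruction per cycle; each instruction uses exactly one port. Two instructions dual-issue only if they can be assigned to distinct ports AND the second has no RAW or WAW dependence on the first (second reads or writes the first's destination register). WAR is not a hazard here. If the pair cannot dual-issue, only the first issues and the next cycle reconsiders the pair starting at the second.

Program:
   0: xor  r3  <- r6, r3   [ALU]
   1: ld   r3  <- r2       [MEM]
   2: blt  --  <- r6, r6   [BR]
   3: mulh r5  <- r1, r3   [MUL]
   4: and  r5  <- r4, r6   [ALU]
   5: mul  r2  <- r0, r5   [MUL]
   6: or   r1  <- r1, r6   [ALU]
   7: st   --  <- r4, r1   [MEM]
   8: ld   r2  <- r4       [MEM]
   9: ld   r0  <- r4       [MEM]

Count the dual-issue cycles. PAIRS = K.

PAIRS = 2

c0: i0 xor.ALU  WAW r3
c1: i1 ld.MEM  no-port MEM/BR
c2: i2/i3 blt.BR/mulh.MUL  pair
c3: i4 and.ALU  RAW r5
c4: i5/i6 mul.MUL/or.ALU  pair
c5: i7 st.MEM  no-port MEM/MEM
c6: i8 ld.MEM  no-port MEM/MEM
c7: i9 ld.MEM  tail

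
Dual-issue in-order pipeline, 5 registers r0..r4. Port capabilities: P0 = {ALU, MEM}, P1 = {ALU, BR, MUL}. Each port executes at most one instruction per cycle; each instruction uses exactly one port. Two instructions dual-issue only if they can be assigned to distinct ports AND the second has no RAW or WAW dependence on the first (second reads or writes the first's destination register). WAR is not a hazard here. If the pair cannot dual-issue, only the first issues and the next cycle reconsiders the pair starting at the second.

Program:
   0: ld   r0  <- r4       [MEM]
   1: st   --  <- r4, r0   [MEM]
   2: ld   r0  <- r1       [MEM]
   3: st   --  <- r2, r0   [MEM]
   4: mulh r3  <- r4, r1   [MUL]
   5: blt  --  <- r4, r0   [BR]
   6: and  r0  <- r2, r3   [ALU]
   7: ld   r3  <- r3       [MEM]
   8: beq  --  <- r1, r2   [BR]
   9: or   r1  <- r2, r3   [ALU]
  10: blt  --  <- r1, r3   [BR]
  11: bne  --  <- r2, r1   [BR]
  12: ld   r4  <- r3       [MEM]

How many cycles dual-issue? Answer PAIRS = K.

PAIRS = 4

  cy0 -> i0 (ld) no-port MEM/MEM
  cy1 -> i1 (st) no-port MEM/MEM
  cy2 -> i2 (ld) no-port MEM/MEM
  cy3 -> i3+i4 (st+mulh) dual
  cy4 -> i5+i6 (blt+and) dual
  cy5 -> i7+i8 (ld+beq) dual
  cy6 -> i9 (or) RAW r1
  cy7 -> i10 (blt) no-port BR/BR
  cy8 -> i11+i12 (bne+ld) dual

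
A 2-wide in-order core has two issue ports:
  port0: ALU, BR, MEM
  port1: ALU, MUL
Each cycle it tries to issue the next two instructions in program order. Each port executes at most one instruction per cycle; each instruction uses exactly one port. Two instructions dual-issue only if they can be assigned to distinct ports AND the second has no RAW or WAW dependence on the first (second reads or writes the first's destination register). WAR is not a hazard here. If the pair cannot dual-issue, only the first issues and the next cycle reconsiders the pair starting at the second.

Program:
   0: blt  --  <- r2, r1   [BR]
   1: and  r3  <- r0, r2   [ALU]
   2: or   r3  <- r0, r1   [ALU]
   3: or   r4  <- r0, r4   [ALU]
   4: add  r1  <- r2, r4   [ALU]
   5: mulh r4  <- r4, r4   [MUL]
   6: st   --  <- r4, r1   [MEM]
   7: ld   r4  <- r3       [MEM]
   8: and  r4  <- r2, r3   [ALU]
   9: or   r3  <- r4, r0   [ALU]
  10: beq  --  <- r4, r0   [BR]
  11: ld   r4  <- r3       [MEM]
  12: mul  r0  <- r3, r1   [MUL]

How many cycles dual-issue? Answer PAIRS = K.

  cy0 -> i0&i1 (blt+and) pair
  cy1 -> i2&i3 (or+or) pair
  cy2 -> i4&i5 (add+mulh) pair
  cy3 -> i6 (st) no-port MEM/MEM
  cy4 -> i7 (ld) WAW r4
  cy5 -> i8 (and) RAW r4
  cy6 -> i9&i10 (or+beq) pair
  cy7 -> i11&i12 (ld+mul) pair

PAIRS = 5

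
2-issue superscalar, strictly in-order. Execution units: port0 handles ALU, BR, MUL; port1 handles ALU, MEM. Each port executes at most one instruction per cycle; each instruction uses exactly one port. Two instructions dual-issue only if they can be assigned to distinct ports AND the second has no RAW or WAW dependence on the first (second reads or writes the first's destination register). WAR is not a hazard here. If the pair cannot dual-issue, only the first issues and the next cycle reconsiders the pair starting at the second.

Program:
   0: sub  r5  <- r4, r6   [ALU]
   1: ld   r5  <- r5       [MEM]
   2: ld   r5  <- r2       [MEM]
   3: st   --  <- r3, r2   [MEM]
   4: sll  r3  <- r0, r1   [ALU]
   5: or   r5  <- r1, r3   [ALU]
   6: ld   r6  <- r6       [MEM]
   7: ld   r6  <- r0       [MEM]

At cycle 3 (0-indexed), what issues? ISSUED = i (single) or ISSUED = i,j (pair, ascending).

c0: i0 sub  RAW+WAW r5
c1: i1 ld  no-port MEM/MEM
c2: i2 ld  no-port MEM/MEM
c3: i3/i4 st+sll  dual
c4: i5/i6 or+ld  dual
c5: i7 ld  tail

ISSUED = 3,4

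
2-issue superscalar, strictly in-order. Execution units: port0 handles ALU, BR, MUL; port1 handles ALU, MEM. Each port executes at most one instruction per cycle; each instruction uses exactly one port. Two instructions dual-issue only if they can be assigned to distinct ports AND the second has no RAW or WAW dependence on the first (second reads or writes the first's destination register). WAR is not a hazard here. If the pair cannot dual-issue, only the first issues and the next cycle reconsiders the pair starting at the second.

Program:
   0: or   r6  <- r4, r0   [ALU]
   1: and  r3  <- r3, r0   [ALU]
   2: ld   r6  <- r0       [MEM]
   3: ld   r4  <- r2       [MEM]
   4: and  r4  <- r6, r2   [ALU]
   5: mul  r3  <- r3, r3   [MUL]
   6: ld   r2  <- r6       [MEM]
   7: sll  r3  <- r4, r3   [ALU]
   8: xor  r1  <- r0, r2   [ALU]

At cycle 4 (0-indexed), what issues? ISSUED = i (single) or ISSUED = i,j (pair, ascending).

#0 head=0: or.ALU;and.ALU i0/i1 2-wide
#1 head=2: ld.MEM i2 no-port MEM/MEM
#2 head=3: ld.MEM i3 WAW r4
#3 head=4: and.ALU;mul.MUL i4/i5 2-wide
#4 head=6: ld.MEM;sll.ALU i6/i7 2-wide
#5 head=8: xor.ALU i8 tail

ISSUED = 6,7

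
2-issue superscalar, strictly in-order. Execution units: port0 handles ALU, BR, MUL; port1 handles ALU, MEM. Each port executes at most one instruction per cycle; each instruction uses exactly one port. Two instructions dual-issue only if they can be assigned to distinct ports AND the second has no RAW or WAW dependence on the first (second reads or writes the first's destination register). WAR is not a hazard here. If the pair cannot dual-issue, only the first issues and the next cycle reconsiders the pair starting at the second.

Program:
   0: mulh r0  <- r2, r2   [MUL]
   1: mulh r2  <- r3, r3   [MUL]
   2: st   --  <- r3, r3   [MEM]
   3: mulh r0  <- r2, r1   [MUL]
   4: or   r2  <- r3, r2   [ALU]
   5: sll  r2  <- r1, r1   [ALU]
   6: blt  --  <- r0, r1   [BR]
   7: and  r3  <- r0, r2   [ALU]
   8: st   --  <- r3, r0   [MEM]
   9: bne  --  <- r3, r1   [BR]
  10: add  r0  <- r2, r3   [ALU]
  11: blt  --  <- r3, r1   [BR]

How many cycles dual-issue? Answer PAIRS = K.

0. mulh.MUL @i0  | no-port MUL/MUL
1. mulh.MUL st.MEM @i1,i2  | dual
2. mulh.MUL or.ALU @i3,i4  | dual
3. sll.ALU blt.BR @i5,i6  | dual
4. and.ALU @i7  | RAW r3
5. st.MEM bne.BR @i8,i9  | dual
6. add.ALU blt.BR @i10,i11  | dual

PAIRS = 5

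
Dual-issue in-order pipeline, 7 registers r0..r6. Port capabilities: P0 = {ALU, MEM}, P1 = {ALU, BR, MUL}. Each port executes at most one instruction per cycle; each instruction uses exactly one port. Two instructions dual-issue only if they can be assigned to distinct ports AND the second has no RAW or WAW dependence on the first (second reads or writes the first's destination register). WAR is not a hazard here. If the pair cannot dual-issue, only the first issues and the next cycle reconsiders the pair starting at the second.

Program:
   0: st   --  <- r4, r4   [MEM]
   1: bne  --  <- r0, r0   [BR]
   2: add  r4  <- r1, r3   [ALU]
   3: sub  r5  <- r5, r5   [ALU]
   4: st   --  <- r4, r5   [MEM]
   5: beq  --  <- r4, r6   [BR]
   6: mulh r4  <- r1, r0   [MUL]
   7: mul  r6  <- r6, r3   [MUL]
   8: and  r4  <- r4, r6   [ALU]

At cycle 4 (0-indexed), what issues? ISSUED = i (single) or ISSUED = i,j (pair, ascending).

t=0 i0+i1:st.MEM;bne.BR ; dual
t=1 i2+i3:add.ALU;sub.ALU ; dual
t=2 i4+i5:st.MEM;beq.BR ; dual
t=3 i6:mulh.MUL ; no-port MUL/MUL
t=4 i7:mul.MUL ; RAW r6
t=5 i8:and.ALU ; tail

ISSUED = 7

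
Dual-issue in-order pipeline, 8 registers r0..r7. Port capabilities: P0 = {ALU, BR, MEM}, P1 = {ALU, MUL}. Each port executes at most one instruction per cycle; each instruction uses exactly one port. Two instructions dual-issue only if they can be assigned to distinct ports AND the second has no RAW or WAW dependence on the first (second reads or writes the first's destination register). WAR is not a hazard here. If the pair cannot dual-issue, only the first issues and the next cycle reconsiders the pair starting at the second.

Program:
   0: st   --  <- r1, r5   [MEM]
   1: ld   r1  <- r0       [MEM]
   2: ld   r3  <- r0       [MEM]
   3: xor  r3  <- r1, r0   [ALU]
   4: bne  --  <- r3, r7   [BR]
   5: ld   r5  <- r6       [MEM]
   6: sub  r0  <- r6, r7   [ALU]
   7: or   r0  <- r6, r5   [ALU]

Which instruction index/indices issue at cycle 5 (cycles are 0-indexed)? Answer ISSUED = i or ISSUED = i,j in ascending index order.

[0] i0  st  -- no-port MEM/MEM
[1] i1  ld  -- no-port MEM/MEM
[2] i2  ld  -- WAW r3
[3] i3  xor  -- RAW r3
[4] i4  bne  -- no-port BR/MEM
[5] i5&i6  ld sub  -- 2-wide
[6] i7  or  -- tail

ISSUED = 5,6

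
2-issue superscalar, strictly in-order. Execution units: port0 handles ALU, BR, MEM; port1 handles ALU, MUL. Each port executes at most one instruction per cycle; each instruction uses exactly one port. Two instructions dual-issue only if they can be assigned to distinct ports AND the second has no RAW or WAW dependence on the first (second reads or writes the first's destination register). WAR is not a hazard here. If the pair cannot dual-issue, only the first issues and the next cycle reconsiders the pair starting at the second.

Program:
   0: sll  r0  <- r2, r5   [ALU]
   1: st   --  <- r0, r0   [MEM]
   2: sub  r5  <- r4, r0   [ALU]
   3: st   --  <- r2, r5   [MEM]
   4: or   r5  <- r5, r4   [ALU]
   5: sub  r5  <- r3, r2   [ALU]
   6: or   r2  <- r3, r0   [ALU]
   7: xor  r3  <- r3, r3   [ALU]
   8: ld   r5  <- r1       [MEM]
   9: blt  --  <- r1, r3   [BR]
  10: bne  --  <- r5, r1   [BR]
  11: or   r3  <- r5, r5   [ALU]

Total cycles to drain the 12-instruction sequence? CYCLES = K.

CYCLES = 7

#0 head=0: sll i0 RAW r0
#1 head=1: st;sub i1&i2 pair
#2 head=3: st;or i3&i4 pair
#3 head=5: sub;or i5&i6 pair
#4 head=7: xor;ld i7&i8 pair
#5 head=9: blt i9 no-port BR/BR
#6 head=10: bne;or i10&i11 pair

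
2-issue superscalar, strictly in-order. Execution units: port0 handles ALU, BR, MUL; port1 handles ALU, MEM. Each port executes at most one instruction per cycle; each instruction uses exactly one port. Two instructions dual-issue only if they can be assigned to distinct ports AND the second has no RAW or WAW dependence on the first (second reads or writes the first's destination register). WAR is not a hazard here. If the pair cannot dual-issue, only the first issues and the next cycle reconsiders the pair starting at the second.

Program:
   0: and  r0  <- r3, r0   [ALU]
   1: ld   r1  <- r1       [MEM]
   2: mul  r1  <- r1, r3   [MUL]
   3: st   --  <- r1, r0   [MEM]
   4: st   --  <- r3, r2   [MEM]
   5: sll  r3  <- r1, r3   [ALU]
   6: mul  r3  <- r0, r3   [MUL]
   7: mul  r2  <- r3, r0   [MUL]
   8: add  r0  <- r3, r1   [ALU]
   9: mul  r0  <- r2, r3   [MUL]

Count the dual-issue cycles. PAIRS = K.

[0] i0/i1  and;ld  -- 2-wide
[1] i2  mul  -- RAW r1
[2] i3  st  -- no-port MEM/MEM
[3] i4/i5  st;sll  -- 2-wide
[4] i6  mul  -- no-port MUL/MUL
[5] i7/i8  mul;add  -- 2-wide
[6] i9  mul  -- tail

PAIRS = 3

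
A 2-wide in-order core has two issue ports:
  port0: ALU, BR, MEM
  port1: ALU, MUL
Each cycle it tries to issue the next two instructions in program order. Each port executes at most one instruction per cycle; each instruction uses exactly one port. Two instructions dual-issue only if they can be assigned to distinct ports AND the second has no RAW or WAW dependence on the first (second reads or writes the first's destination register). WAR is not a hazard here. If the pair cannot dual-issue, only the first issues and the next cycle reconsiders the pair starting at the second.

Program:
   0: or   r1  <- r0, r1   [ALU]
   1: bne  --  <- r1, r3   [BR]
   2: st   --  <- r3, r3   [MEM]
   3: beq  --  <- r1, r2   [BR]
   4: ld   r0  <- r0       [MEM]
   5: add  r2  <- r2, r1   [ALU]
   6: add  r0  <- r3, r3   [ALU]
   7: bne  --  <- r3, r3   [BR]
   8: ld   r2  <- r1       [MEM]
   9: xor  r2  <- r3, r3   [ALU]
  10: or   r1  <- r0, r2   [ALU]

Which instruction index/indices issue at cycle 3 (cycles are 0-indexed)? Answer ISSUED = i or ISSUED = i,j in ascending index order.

ISSUED = 3

t=0 i0:or ; RAW r1
t=1 i1:bne ; no-port BR/MEM
t=2 i2:st ; no-port MEM/BR
t=3 i3:beq ; no-port BR/MEM
t=4 i4,i5:ld+add ; pair
t=5 i6,i7:add+bne ; pair
t=6 i8:ld ; WAW r2
t=7 i9:xor ; RAW r2
t=8 i10:or ; tail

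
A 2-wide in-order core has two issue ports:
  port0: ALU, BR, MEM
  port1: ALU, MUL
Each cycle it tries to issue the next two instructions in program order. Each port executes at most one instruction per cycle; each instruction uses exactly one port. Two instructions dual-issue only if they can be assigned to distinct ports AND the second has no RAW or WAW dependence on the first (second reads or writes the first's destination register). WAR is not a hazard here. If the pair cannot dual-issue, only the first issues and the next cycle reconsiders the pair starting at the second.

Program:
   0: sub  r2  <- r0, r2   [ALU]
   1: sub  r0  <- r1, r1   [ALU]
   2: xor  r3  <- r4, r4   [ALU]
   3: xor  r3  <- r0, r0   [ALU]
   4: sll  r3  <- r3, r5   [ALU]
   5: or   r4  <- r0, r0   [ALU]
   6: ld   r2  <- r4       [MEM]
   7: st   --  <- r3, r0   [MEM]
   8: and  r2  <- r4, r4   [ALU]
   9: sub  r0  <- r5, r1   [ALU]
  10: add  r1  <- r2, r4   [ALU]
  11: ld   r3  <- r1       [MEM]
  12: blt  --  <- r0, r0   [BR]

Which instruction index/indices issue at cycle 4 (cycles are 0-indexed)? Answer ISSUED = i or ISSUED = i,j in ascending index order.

ISSUED = 6

c0: i0+i1 sub;sub  dual
c1: i2 xor  WAW r3
c2: i3 xor  RAW+WAW r3
c3: i4+i5 sll;or  dual
c4: i6 ld  no-port MEM/MEM
c5: i7+i8 st;and  dual
c6: i9+i10 sub;add  dual
c7: i11 ld  no-port MEM/BR
c8: i12 blt  tail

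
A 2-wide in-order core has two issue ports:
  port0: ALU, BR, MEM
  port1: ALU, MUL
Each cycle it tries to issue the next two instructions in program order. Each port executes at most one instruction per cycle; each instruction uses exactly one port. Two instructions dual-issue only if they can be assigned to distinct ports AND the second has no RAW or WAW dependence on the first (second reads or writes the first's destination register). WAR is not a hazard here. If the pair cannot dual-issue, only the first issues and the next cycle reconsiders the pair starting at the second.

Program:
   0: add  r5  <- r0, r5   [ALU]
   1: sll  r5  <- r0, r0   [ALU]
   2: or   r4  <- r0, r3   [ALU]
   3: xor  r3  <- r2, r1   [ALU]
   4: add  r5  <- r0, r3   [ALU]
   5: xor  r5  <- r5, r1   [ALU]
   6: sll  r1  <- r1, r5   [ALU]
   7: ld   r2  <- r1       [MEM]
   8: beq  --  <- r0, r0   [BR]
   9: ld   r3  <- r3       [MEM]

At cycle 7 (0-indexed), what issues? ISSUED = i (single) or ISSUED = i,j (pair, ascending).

ISSUED = 8

c0: i0 add  WAW r5
c1: i1,i2 sll;or  pair
c2: i3 xor  RAW r3
c3: i4 add  RAW+WAW r5
c4: i5 xor  RAW r5
c5: i6 sll  RAW r1
c6: i7 ld  no-port MEM/BR
c7: i8 beq  no-port BR/MEM
c8: i9 ld  tail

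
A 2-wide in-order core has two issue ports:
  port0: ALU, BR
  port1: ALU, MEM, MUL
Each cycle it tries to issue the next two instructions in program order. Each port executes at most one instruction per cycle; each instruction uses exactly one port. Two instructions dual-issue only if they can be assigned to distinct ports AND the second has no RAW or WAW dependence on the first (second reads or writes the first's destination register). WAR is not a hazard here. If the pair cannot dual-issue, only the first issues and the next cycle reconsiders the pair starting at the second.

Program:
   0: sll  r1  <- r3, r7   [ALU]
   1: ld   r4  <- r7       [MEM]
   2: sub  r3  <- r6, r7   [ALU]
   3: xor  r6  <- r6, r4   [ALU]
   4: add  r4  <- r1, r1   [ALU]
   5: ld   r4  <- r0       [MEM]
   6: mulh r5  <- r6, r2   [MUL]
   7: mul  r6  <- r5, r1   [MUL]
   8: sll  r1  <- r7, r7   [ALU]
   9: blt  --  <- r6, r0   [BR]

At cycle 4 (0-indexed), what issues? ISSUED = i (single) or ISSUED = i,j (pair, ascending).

ISSUED = 6

0. sll ld @i0+i1  | 2-wide
1. sub xor @i2+i3  | 2-wide
2. add @i4  | WAW r4
3. ld @i5  | no-port MEM/MUL
4. mulh @i6  | no-port MUL/MUL
5. mul sll @i7+i8  | 2-wide
6. blt @i9  | tail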